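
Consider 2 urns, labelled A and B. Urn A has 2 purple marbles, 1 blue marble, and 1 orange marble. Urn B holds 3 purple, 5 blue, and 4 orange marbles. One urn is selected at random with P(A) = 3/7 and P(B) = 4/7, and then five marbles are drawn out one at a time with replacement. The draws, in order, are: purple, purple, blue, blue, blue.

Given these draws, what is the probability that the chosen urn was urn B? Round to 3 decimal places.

Under each hypothesis, the probability of the observed sequence is: P(data | urn A) = (2/4)(2/4)(1/4)(1/4)(1/4) = 0.0039062; P(data | urn B) = (3/12)(3/12)(5/12)(5/12)(5/12) = 0.0045211.
Multiplying each by its prior: 3/7 · 0.0039062 = 0.0016741, 4/7 · 0.0045211 = 0.0025835; these sum to 0.0042576.
By Bayes' rule, P(urn B | data) = (0.0025835) / (0.0042576) = 0.6068.

0.607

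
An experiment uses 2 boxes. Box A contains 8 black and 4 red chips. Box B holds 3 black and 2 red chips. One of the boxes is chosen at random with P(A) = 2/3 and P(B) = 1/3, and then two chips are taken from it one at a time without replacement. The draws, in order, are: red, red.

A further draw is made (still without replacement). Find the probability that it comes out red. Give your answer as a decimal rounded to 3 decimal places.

Under each hypothesis, the probability of the observed sequence is: P(data | box A) = (4/12)(3/11) = 1/11; P(data | box B) = (2/5)(1/4) = 1/10.
Weighting by the prior gives 2/3 · 1/11 = 2/33, 1/3 · 1/10 = 1/30; summing to 31/330.
The posterior is then P(box A | data) = 20/31, P(box B | data) = 11/31.
The predictive probability is P(red next | data) = (1/5)(20/31) + (0)(11/31) = 4/31.

0.129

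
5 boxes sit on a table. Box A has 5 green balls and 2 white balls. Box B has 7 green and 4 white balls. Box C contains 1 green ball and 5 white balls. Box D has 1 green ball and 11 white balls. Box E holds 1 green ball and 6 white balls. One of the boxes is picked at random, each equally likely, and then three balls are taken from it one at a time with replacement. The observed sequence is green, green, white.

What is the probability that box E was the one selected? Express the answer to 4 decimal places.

0.0514

Under each hypothesis, the probability of the observed sequence is: P(data | box A) = (5/7)(5/7)(2/7) = 0.14577; P(data | box B) = (7/11)(7/11)(4/11) = 0.14726; P(data | box C) = (1/6)(1/6)(5/6) = 0.023148; P(data | box D) = (1/12)(1/12)(11/12) = 0.0063657; P(data | box E) = (1/7)(1/7)(6/7) = 0.017493.
Weighting by the prior gives 1/5 · 0.14577 = 0.029155, 1/5 · 0.14726 = 0.029452, 1/5 · 0.023148 = 0.0046296, 1/5 · 0.0063657 = 0.0012731, 1/5 · 0.017493 = 0.0034985; with total 0.068007.
Hence P(box E | data) = (0.0034985) / (0.068007) = 0.051444.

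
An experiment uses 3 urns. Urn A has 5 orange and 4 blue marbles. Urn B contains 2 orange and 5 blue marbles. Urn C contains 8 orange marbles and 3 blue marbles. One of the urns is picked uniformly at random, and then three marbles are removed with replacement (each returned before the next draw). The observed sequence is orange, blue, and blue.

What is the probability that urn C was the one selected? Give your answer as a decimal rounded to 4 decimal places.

0.1747

The likelihood of the observed sequence under each hypothesis: P(data | urn A) = (5/9)(4/9)(4/9) = 0.10974; P(data | urn B) = (2/7)(5/7)(5/7) = 0.14577; P(data | urn C) = (8/11)(3/11)(3/11) = 0.054095.
Multiplying each by its prior: 1/3 · 0.10974 = 0.03658, 1/3 · 0.14577 = 0.048591, 1/3 · 0.054095 = 0.018032; with total 0.1032.
Therefore the posterior P(urn C | data) = (0.018032) / (0.1032) = 0.17472.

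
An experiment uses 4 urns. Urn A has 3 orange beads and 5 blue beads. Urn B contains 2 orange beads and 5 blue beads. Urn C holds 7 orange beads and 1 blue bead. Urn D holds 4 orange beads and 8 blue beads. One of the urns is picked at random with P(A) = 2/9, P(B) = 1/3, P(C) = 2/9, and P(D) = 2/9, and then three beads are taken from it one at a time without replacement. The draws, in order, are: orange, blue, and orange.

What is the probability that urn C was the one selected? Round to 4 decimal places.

0.3487

Under each hypothesis, the probability of the observed sequence is: P(data | urn A) = (3/8)(5/7)(2/6) = 0.089286; P(data | urn B) = (2/7)(5/6)(1/5) = 0.047619; P(data | urn C) = (7/8)(1/7)(6/6) = 0.125; P(data | urn D) = (4/12)(8/11)(3/10) = 0.072727.
Multiplying each by its prior: 2/9 · 0.089286 = 0.019841, 1/3 · 0.047619 = 0.015873, 2/9 · 0.125 = 0.027778, 2/9 · 0.072727 = 0.016162; with total 0.079654.
Therefore the posterior P(urn C | data) = (0.027778) / (0.079654) = 0.34873.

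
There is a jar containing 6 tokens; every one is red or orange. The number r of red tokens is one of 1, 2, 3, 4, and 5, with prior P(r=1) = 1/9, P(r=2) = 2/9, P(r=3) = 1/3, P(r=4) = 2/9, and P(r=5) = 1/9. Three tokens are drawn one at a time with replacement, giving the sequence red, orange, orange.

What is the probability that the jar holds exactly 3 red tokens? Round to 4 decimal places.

0.3913

Under each hypothesis, the probability of the observed sequence is: P(data | r = 1) = (1/6)(5/6)(5/6) = 0.11574; P(data | r = 2) = (2/6)(4/6)(4/6) = 0.14815; P(data | r = 3) = (3/6)(3/6)(3/6) = 0.125; P(data | r = 4) = (4/6)(2/6)(2/6) = 0.074074; P(data | r = 5) = (5/6)(1/6)(1/6) = 0.023148.
The prior-weighted likelihoods are 1/9 · 0.11574 = 0.01286, 2/9 · 0.14815 = 0.032922, 1/3 · 0.125 = 0.041667, 2/9 · 0.074074 = 0.016461, 1/9 · 0.023148 = 0.002572; with total 0.10648.
Hence P(r = 3 | data) = (0.041667) / (0.10648) = 0.3913.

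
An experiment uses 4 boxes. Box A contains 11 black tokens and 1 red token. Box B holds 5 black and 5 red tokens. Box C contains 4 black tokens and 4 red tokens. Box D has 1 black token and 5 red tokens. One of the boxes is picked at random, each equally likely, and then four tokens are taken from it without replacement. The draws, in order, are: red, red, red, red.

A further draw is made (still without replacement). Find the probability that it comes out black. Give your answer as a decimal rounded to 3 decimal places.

0.541

Compute the likelihood of the observed sequence for each case: P(data | box A) = (1/12)(0/11) = 0; P(data | box B) = (5/10)(4/9)(3/8)(2/7) = 1/42; P(data | box C) = (4/8)(3/7)(2/6)(1/5) = 1/70; P(data | box D) = (5/6)(4/5)(3/4)(2/3) = 1/3.
Weighting by the prior gives 1/4 · 0 = 0, 1/4 · 1/42 = 1/168, 1/4 · 1/70 = 1/280, 1/4 · 1/3 = 1/12; summing to 13/140.
Normalising, the posterior is P(box A | data) = 0, P(box B | data) = 5/78, P(box C | data) = 1/26, P(box D | data) = 35/39.
The predictive probability is P(black next | data) = (5/6)(5/78) + (1)(1/26) + (1/2)(35/39) = 253/468.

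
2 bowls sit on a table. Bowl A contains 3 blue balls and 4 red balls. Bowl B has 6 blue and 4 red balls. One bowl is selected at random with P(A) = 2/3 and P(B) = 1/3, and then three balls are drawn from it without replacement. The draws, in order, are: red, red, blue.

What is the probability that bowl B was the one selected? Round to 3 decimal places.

Under each hypothesis, the probability of the observed sequence is: P(data | bowl A) = (4/7)(3/6)(3/5) = 6/35; P(data | bowl B) = (4/10)(3/9)(6/8) = 1/10.
Multiplying each by its prior: 2/3 · 6/35 = 4/35, 1/3 · 1/10 = 1/30; with total 31/210.
Hence P(bowl B | data) = (1/30) / (31/210) = 7/31.

0.226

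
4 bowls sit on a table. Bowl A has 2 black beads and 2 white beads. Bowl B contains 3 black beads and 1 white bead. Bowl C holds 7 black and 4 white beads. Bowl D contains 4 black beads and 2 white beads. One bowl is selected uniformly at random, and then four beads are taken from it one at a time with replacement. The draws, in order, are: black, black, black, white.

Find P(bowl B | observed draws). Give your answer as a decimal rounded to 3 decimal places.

For each hypothesis, P(data | H) works out to: P(data | bowl A) = (2/4)(2/4)(2/4)(2/4) = 0.0625; P(data | bowl B) = (3/4)(3/4)(3/4)(1/4) = 0.10547; P(data | bowl C) = (7/11)(7/11)(7/11)(4/11) = 0.093709; P(data | bowl D) = (4/6)(4/6)(4/6)(2/6) = 0.098765.
Weighting by the prior gives 1/4 · 0.0625 = 0.015625, 1/4 · 0.10547 = 0.026367, 1/4 · 0.093709 = 0.023427, 1/4 · 0.098765 = 0.024691; summing to 0.090111.
So P(bowl B | data) = (0.026367) / (0.090111) = 0.29261.

0.293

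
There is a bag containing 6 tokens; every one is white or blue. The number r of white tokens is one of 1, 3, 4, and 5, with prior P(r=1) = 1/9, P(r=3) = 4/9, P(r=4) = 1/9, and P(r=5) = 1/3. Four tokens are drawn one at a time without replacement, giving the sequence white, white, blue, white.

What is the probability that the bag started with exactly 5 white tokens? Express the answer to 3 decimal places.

Compute the likelihood of the observed sequence for each case: P(data | r = 1) = (1/6)(0/5) = 0; P(data | r = 3) = (3/6)(2/5)(3/4)(1/3) = 1/20; P(data | r = 4) = (4/6)(3/5)(2/4)(2/3) = 2/15; P(data | r = 5) = (5/6)(4/5)(1/4)(3/3) = 1/6.
The prior-weighted likelihoods are 1/9 · 0 = 0, 4/9 · 1/20 = 1/45, 1/9 · 2/15 = 2/135, 1/3 · 1/6 = 1/18; with total 5/54.
By Bayes' rule, P(r = 5 | data) = (1/18) / (5/54) = 3/5.

0.600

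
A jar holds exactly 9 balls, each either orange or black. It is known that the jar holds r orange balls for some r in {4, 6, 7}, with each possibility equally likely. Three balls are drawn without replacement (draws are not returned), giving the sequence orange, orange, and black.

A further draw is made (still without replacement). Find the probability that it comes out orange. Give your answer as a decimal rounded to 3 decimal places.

0.641

The likelihood of the observed sequence under each hypothesis: P(data | r = 4) = (4/9)(3/8)(5/7) = 5/42; P(data | r = 6) = (6/9)(5/8)(3/7) = 5/28; P(data | r = 7) = (7/9)(6/8)(2/7) = 1/6.
The prior-weighted likelihoods are 1/3 · 5/42 = 5/126, 1/3 · 5/28 = 5/84, 1/3 · 1/6 = 1/18; these sum to 13/84.
Normalising, the posterior is P(r = 4 | data) = 10/39, P(r = 6 | data) = 5/13, P(r = 7 | data) = 14/39.
Averaging over the posterior, P(orange next | data) = (1/3)(10/39) + (2/3)(5/13) + (5/6)(14/39) = 25/39.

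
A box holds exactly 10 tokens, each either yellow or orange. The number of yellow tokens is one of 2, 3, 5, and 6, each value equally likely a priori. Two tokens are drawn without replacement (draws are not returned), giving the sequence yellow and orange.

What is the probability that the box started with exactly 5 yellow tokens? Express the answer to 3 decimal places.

0.291

Compute the likelihood of the observed sequence for each case: P(data | r = 2) = (2/10)(8/9) = 8/45; P(data | r = 3) = (3/10)(7/9) = 7/30; P(data | r = 5) = (5/10)(5/9) = 5/18; P(data | r = 6) = (6/10)(4/9) = 4/15.
Multiplying each by its prior: 1/4 · 8/45 = 2/45, 1/4 · 7/30 = 7/120, 1/4 · 5/18 = 5/72, 1/4 · 4/15 = 1/15; summing to 43/180.
Hence P(r = 5 | data) = (5/72) / (43/180) = 25/86.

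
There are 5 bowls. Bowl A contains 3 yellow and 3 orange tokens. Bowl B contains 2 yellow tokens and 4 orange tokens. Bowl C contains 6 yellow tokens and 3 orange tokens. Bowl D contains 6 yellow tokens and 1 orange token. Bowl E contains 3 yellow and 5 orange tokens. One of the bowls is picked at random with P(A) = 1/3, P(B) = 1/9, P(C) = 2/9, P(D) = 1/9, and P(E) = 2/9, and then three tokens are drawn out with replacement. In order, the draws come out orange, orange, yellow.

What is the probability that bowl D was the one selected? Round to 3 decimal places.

0.018

The likelihood of the observed sequence under each hypothesis: P(data | bowl A) = (3/6)(3/6)(3/6) = 0.125; P(data | bowl B) = (4/6)(4/6)(2/6) = 0.14815; P(data | bowl C) = (3/9)(3/9)(6/9) = 0.074074; P(data | bowl D) = (1/7)(1/7)(6/7) = 0.017493; P(data | bowl E) = (5/8)(5/8)(3/8) = 0.14648.
Weighting by the prior gives 1/3 · 0.125 = 0.041667, 1/9 · 0.14815 = 0.016461, 2/9 · 0.074074 = 0.016461, 1/9 · 0.017493 = 0.0019436, 2/9 · 0.14648 = 0.032552; these sum to 0.10908.
Therefore the posterior P(bowl D | data) = (0.0019436) / (0.10908) = 0.017818.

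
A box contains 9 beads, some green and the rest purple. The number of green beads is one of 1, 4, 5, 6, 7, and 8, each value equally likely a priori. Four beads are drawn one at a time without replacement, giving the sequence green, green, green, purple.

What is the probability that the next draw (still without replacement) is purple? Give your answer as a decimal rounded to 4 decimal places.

0.3171

The likelihood of the observed sequence under each hypothesis: P(data | r = 1) = (1/9)(0/8) = 0; P(data | r = 4) = (4/9)(3/8)(2/7)(5/6) = 5/126; P(data | r = 5) = (5/9)(4/8)(3/7)(4/6) = 5/63; P(data | r = 6) = (6/9)(5/8)(4/7)(3/6) = 5/42; P(data | r = 7) = (7/9)(6/8)(5/7)(2/6) = 5/36; P(data | r = 8) = (8/9)(7/8)(6/7)(1/6) = 1/9.
Multiplying each by its prior: 1/6 · 0 = 0, 1/6 · 5/126 = 5/756, 1/6 · 5/63 = 5/378, 1/6 · 5/42 = 5/252, 1/6 · 5/36 = 5/216, 1/6 · 1/9 = 1/54; with total 41/504.
Dividing through by the total gives posterior P(r = 1 | data) = 0, P(r = 4 | data) = 10/123, P(r = 5 | data) = 20/123, P(r = 6 | data) = 10/41, P(r = 7 | data) = 35/123, P(r = 8 | data) = 28/123.
The predictive probability is P(purple next | data) = (4/5)(10/123) + (3/5)(20/123) + (2/5)(10/41) + (1/5)(35/123) + (0)(28/123) = 13/41.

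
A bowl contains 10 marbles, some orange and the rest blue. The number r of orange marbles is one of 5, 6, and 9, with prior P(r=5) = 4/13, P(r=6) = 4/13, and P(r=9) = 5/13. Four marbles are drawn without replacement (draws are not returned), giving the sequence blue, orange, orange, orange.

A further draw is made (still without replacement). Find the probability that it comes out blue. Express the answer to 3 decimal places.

For each hypothesis, P(data | H) works out to: P(data | r = 5) = (5/10)(5/9)(4/8)(3/7) = 5/84; P(data | r = 6) = (4/10)(6/9)(5/8)(4/7) = 2/21; P(data | r = 9) = (1/10)(9/9)(8/8)(7/7) = 1/10.
Multiplying each by its prior: 4/13 · 5/84 = 5/273, 4/13 · 2/21 = 8/273, 5/13 · 1/10 = 1/26; with total 47/546.
Normalising, the posterior is P(r = 5 | data) = 10/47, P(r = 6 | data) = 16/47, P(r = 9 | data) = 21/47.
The predictive probability is P(blue next | data) = (2/3)(10/47) + (1/2)(16/47) + (0)(21/47) = 44/141.

0.312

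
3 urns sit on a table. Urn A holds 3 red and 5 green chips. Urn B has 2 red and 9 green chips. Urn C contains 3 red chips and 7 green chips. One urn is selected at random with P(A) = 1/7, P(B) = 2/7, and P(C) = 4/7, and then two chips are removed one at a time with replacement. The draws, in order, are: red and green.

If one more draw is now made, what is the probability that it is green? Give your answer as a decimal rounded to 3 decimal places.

0.713

The likelihood of the observed sequence under each hypothesis: P(data | urn A) = (3/8)(5/8) = 0.23438; P(data | urn B) = (2/11)(9/11) = 0.14876; P(data | urn C) = (3/10)(7/10) = 0.21.
The prior-weighted likelihoods are 1/7 · 0.23438 = 0.033482, 2/7 · 0.14876 = 0.042503, 4/7 · 0.21 = 0.12; summing to 0.19599.
Normalising, the posterior is P(urn A | data) = 0.17084, P(urn B | data) = 0.21687, P(urn C | data) = 0.61229.
The predictive probability is P(green next | data) = (5/8)(0.17084) + (9/11)(0.21687) + (7/10)(0.61229) = 0.71282.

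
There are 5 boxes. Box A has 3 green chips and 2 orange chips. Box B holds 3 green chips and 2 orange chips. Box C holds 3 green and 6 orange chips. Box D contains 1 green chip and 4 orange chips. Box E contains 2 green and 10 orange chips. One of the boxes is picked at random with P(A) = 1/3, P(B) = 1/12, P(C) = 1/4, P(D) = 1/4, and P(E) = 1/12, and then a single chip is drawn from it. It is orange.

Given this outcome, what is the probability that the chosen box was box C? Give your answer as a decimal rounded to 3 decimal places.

Under each hypothesis, the probability of this draw is: P(data | box A) = (2/5) = 2/5; P(data | box B) = (2/5) = 2/5; P(data | box C) = (6/9) = 2/3; P(data | box D) = (4/5) = 4/5; P(data | box E) = (10/12) = 5/6.
Weighting by the prior gives 1/3 · 2/5 = 2/15, 1/12 · 2/5 = 1/30, 1/4 · 2/3 = 1/6, 1/4 · 4/5 = 1/5, 1/12 · 5/6 = 5/72; these sum to 217/360.
So P(box C | data) = (1/6) / (217/360) = 60/217.

0.276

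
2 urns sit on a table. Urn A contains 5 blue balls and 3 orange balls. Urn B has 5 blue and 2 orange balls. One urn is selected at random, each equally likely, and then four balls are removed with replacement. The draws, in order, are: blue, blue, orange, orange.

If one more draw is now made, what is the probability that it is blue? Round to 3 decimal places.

For each hypothesis, P(data | H) works out to: P(data | urn A) = (5/8)(5/8)(3/8)(3/8) = 0.054932; P(data | urn B) = (5/7)(5/7)(2/7)(2/7) = 0.041649.
The prior-weighted likelihoods are 1/2 · 0.054932 = 0.027466, 1/2 · 0.041649 = 0.020825; with total 0.04829.
The posterior is then P(urn A | data) = 0.56876, P(urn B | data) = 0.43124.
So P(blue next | data) = Σ P(blue next | H) P(H | data) = (5/8)(0.56876) + (5/7)(0.43124) = 0.6635.

0.664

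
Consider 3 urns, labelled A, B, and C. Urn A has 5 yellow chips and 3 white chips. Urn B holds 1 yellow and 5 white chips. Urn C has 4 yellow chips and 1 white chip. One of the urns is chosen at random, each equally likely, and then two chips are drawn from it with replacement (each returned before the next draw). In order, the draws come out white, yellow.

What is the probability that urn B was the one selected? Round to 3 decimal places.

The likelihood of the observed sequence under each hypothesis: P(data | urn A) = (3/8)(5/8) = 0.23438; P(data | urn B) = (5/6)(1/6) = 0.13889; P(data | urn C) = (1/5)(4/5) = 0.16.
Multiplying each by its prior: 1/3 · 0.23438 = 0.078125, 1/3 · 0.13889 = 0.046296, 1/3 · 0.16 = 0.053333; summing to 0.17775.
So P(urn B | data) = (0.046296) / (0.17775) = 0.26045.

0.260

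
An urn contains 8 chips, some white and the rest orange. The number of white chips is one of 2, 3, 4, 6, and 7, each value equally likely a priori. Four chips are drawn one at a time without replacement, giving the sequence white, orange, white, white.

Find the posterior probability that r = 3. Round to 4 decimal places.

0.0521

Compute the likelihood of the observed sequence for each case: P(data | r = 2) = (2/8)(6/7)(1/6)(0/5) = 0; P(data | r = 3) = (3/8)(5/7)(2/6)(1/5) = 1/56; P(data | r = 4) = (4/8)(4/7)(3/6)(2/5) = 2/35; P(data | r = 6) = (6/8)(2/7)(5/6)(4/5) = 1/7; P(data | r = 7) = (7/8)(1/7)(6/6)(5/5) = 1/8.
Multiplying each by its prior: 1/5 · 0 = 0, 1/5 · 1/56 = 1/280, 1/5 · 2/35 = 2/175, 1/5 · 1/7 = 1/35, 1/5 · 1/8 = 1/40; summing to 12/175.
Hence P(r = 3 | data) = (1/280) / (12/175) = 5/96.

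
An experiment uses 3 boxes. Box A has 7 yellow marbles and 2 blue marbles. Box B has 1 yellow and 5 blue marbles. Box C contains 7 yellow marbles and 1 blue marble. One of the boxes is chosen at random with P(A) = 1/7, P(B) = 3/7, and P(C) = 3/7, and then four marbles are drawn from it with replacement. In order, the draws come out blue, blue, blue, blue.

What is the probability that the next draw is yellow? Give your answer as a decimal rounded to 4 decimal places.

0.1681

Under each hypothesis, the probability of the observed sequence is: P(data | box A) = (2/9)(2/9)(2/9)(2/9) = 0.0024387; P(data | box B) = (5/6)(5/6)(5/6)(5/6) = 0.48225; P(data | box C) = (1/8)(1/8)(1/8)(1/8) = 0.00024414.
Weighting by the prior gives 1/7 · 0.0024387 = 0.00034838, 3/7 · 0.48225 = 0.20668, 3/7 · 0.00024414 = 0.00010463; these sum to 0.20713.
Normalising, the posterior is P(box A | data) = 0.0016819, P(box B | data) = 0.99781, P(box C | data) = 0.00050514.
The predictive probability is P(yellow next | data) = (7/9)(0.0016819) + (1/6)(0.99781) + (7/8)(0.00050514) = 0.16805.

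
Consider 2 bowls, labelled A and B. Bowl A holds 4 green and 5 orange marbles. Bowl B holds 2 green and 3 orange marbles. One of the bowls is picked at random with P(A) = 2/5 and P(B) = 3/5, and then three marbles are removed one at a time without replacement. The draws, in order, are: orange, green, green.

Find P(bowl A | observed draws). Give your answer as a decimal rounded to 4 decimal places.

Under each hypothesis, the probability of the observed sequence is: P(data | bowl A) = (5/9)(4/8)(3/7) = 0.11905; P(data | bowl B) = (3/5)(2/4)(1/3) = 0.1.
The prior-weighted likelihoods are 2/5 · 0.11905 = 0.047619, 3/5 · 0.1 = 0.06; summing to 0.10762.
Hence P(bowl A | data) = (0.047619) / (0.10762) = 0.44248.

0.4425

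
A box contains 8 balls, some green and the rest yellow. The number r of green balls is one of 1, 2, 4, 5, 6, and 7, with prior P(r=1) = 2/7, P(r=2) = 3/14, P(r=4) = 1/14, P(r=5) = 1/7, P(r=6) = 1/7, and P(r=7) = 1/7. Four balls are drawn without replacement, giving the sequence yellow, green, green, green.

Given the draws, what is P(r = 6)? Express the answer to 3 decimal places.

0.354

The likelihood of the observed sequence under each hypothesis: P(data | r = 1) = (7/8)(1/7)(0/6) = 0; P(data | r = 2) = (6/8)(2/7)(1/6)(0/5) = 0; P(data | r = 4) = (4/8)(4/7)(3/6)(2/5) = 0.057143; P(data | r = 5) = (3/8)(5/7)(4/6)(3/5) = 0.10714; P(data | r = 6) = (2/8)(6/7)(5/6)(4/5) = 0.14286; P(data | r = 7) = (1/8)(7/7)(6/6)(5/5) = 0.125.
The prior-weighted likelihoods are 2/7 · 0 = 0, 3/14 · 0 = 0, 1/14 · 0.057143 = 0.0040816, 1/7 · 0.10714 = 0.015306, 1/7 · 0.14286 = 0.020408, 1/7 · 0.125 = 0.017857; summing to 0.057653.
Therefore the posterior P(r = 6 | data) = (0.020408) / (0.057653) = 0.35398.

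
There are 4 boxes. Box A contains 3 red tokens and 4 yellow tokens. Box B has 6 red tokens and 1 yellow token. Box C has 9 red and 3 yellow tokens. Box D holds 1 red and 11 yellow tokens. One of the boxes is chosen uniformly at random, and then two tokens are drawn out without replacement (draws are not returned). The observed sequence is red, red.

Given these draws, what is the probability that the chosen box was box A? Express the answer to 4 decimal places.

0.1019

Compute the likelihood of the observed sequence for each case: P(data | box A) = (3/7)(2/6) = 1/7; P(data | box B) = (6/7)(5/6) = 5/7; P(data | box C) = (9/12)(8/11) = 6/11; P(data | box D) = (1/12)(0/11) = 0.
The prior-weighted likelihoods are 1/4 · 1/7 = 1/28, 1/4 · 5/7 = 5/28, 1/4 · 6/11 = 3/22, 1/4 · 0 = 0; summing to 27/77.
Hence P(box A | data) = (1/28) / (27/77) = 11/108.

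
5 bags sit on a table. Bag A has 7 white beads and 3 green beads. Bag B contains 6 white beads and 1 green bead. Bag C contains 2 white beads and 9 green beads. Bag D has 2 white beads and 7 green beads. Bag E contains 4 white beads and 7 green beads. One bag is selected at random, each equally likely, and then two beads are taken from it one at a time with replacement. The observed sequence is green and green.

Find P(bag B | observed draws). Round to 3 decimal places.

Compute the likelihood of the observed sequence for each case: P(data | bag A) = (3/10)(3/10) = 0.09; P(data | bag B) = (1/7)(1/7) = 0.020408; P(data | bag C) = (9/11)(9/11) = 0.66942; P(data | bag D) = (7/9)(7/9) = 0.60494; P(data | bag E) = (7/11)(7/11) = 0.40496.
The prior-weighted likelihoods are 1/5 · 0.09 = 0.018, 1/5 · 0.020408 = 0.0040816, 1/5 · 0.66942 = 0.13388, 1/5 · 0.60494 = 0.12099, 1/5 · 0.40496 = 0.080992; these sum to 0.35795.
By Bayes' rule, P(bag B | data) = (0.0040816) / (0.35795) = 0.011403.

0.011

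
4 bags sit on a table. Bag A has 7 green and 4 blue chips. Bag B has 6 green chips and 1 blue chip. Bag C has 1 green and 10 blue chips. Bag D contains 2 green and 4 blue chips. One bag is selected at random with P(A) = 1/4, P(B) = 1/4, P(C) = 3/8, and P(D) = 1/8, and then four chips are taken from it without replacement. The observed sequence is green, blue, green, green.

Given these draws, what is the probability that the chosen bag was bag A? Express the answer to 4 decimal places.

Compute the likelihood of the observed sequence for each case: P(data | bag A) = (7/11)(4/10)(6/9)(5/8) = 0.10606; P(data | bag B) = (6/7)(1/6)(5/5)(4/4) = 0.14286; P(data | bag C) = (1/11)(10/10)(0/9) = 0; P(data | bag D) = (2/6)(4/5)(1/4)(0/3) = 0.
Weighting by the prior gives 1/4 · 0.10606 = 0.026515, 1/4 · 0.14286 = 0.035714, 3/8 · 0 = 0, 1/8 · 0 = 0; summing to 0.062229.
Hence P(bag A | data) = (0.026515) / (0.062229) = 0.42609.

0.4261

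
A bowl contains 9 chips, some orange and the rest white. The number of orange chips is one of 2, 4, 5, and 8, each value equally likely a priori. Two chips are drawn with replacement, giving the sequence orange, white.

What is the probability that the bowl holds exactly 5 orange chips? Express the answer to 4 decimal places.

0.3226

The likelihood of the observed sequence under each hypothesis: P(data | r = 2) = (2/9)(7/9) = 14/81; P(data | r = 4) = (4/9)(5/9) = 20/81; P(data | r = 5) = (5/9)(4/9) = 20/81; P(data | r = 8) = (8/9)(1/9) = 8/81.
Weighting by the prior gives 1/4 · 14/81 = 7/162, 1/4 · 20/81 = 5/81, 1/4 · 20/81 = 5/81, 1/4 · 8/81 = 2/81; these sum to 31/162.
By Bayes' rule, P(r = 5 | data) = (5/81) / (31/162) = 10/31.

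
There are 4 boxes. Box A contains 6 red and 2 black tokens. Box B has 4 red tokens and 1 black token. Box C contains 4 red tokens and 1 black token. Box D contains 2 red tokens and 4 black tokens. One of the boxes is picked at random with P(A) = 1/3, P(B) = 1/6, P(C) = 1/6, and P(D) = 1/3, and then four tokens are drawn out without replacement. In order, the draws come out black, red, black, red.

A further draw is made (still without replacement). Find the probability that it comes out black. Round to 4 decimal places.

0.6512

The likelihood of the observed sequence under each hypothesis: P(data | box A) = (2/8)(6/7)(1/6)(5/5) = 0.035714; P(data | box B) = (1/5)(4/4)(0/3) = 0; P(data | box C) = (1/5)(4/4)(0/3) = 0; P(data | box D) = (4/6)(2/5)(3/4)(1/3) = 0.066667.
Multiplying each by its prior: 1/3 · 0.035714 = 0.011905, 1/6 · 0 = 0, 1/6 · 0 = 0, 1/3 · 0.066667 = 0.022222; with total 0.034127.
Normalising, the posterior is P(box A | data) = 0.34884, P(box B | data) = 0, P(box C | data) = 0, P(box D | data) = 0.65116.
The predictive probability is P(black next | data) = (0)(0.34884) + (1)(0.65116) = 0.65116.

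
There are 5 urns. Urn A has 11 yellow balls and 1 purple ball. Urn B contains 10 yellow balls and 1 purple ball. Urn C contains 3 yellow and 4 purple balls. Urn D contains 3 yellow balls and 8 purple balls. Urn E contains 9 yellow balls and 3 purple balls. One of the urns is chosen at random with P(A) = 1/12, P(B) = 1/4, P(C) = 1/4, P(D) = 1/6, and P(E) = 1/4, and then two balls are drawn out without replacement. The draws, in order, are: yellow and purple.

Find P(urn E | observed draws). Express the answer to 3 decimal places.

Compute the likelihood of the observed sequence for each case: P(data | urn A) = (11/12)(1/11) = 0.083333; P(data | urn B) = (10/11)(1/10) = 0.090909; P(data | urn C) = (3/7)(4/6) = 0.28571; P(data | urn D) = (3/11)(8/10) = 0.21818; P(data | urn E) = (9/12)(3/11) = 0.20455.
The prior-weighted likelihoods are 1/12 · 0.083333 = 0.0069444, 1/4 · 0.090909 = 0.022727, 1/4 · 0.28571 = 0.071429, 1/6 · 0.21818 = 0.036364, 1/4 · 0.20455 = 0.051136; summing to 0.1886.
So P(urn E | data) = (0.051136) / (0.1886) = 0.27114.

0.271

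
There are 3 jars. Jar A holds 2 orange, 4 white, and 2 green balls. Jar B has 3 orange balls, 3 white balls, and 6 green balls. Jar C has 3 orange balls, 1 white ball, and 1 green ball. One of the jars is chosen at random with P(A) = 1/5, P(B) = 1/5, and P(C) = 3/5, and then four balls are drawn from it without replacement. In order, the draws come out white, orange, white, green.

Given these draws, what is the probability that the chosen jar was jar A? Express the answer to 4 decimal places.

Under each hypothesis, the probability of the observed sequence is: P(data | jar A) = (4/8)(2/7)(3/6)(2/5) = 0.028571; P(data | jar B) = (3/12)(3/11)(2/10)(6/9) = 0.0090909; P(data | jar C) = (1/5)(3/4)(0/3) = 0.
Multiplying each by its prior: 1/5 · 0.028571 = 0.0057143, 1/5 · 0.0090909 = 0.0018182, 3/5 · 0 = 0; these sum to 0.0075325.
So P(jar A | data) = (0.0057143) / (0.0075325) = 0.75862.

0.7586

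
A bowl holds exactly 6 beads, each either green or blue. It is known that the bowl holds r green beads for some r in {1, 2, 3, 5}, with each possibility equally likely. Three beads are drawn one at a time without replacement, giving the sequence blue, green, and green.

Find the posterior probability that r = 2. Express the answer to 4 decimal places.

Under each hypothesis, the probability of the observed sequence is: P(data | r = 1) = (5/6)(1/5)(0/4) = 0; P(data | r = 2) = (4/6)(2/5)(1/4) = 1/15; P(data | r = 3) = (3/6)(3/5)(2/4) = 3/20; P(data | r = 5) = (1/6)(5/5)(4/4) = 1/6.
Multiplying each by its prior: 1/4 · 0 = 0, 1/4 · 1/15 = 1/60, 1/4 · 3/20 = 3/80, 1/4 · 1/6 = 1/24; these sum to 23/240.
By Bayes' rule, P(r = 2 | data) = (1/60) / (23/240) = 4/23.

0.1739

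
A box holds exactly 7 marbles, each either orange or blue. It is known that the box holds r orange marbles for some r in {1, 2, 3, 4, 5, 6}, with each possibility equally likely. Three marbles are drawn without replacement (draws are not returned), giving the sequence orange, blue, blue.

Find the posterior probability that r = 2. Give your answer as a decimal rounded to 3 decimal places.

0.286

Compute the likelihood of the observed sequence for each case: P(data | r = 1) = (1/7)(6/6)(5/5) = 1/7; P(data | r = 2) = (2/7)(5/6)(4/5) = 4/21; P(data | r = 3) = (3/7)(4/6)(3/5) = 6/35; P(data | r = 4) = (4/7)(3/6)(2/5) = 4/35; P(data | r = 5) = (5/7)(2/6)(1/5) = 1/21; P(data | r = 6) = (6/7)(1/6)(0/5) = 0.
Weighting by the prior gives 1/6 · 1/7 = 1/42, 1/6 · 4/21 = 2/63, 1/6 · 6/35 = 1/35, 1/6 · 4/35 = 2/105, 1/6 · 1/21 = 1/126, 1/6 · 0 = 0; these sum to 1/9.
Therefore the posterior P(r = 2 | data) = (2/63) / (1/9) = 2/7.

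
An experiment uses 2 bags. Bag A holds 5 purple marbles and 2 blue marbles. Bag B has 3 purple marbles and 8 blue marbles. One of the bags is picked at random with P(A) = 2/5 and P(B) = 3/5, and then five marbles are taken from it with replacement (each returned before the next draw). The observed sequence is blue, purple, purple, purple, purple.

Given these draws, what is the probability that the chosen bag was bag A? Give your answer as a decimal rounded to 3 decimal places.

0.925

Under each hypothesis, the probability of the observed sequence is: P(data | bag A) = (2/7)(5/7)(5/7)(5/7)(5/7) = 0.074374; P(data | bag B) = (8/11)(3/11)(3/11)(3/11)(3/11) = 0.0040236.
The prior-weighted likelihoods are 2/5 · 0.074374 = 0.02975, 3/5 · 0.0040236 = 0.0024141; these sum to 0.032164.
Hence P(bag A | data) = (0.02975) / (0.032164) = 0.92494.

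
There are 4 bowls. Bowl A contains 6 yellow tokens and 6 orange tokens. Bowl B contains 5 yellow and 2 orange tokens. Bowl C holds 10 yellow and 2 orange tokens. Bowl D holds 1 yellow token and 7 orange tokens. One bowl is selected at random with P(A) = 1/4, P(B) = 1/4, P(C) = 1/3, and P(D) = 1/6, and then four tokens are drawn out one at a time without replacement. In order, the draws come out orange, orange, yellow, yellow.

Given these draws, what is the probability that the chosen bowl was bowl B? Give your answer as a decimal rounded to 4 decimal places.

0.3317

The likelihood of the observed sequence under each hypothesis: P(data | bowl A) = (6/12)(5/11)(6/10)(5/9) = 0.075758; P(data | bowl B) = (2/7)(1/6)(5/5)(4/4) = 0.047619; P(data | bowl C) = (2/12)(1/11)(10/10)(9/9) = 0.015152; P(data | bowl D) = (7/8)(6/7)(1/6)(0/5) = 0.
Multiplying each by its prior: 1/4 · 0.075758 = 0.018939, 1/4 · 0.047619 = 0.011905, 1/3 · 0.015152 = 0.0050505, 1/6 · 0 = 0; summing to 0.035895.
So P(bowl B | data) = (0.011905) / (0.035895) = 0.33166.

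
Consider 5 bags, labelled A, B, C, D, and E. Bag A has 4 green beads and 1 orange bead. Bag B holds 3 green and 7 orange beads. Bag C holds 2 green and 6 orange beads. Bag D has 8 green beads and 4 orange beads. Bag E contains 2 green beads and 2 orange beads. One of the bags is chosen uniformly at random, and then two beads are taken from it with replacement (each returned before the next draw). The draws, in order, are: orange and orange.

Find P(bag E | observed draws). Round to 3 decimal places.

Compute the likelihood of the observed sequence for each case: P(data | bag A) = (1/5)(1/5) = 0.04; P(data | bag B) = (7/10)(7/10) = 0.49; P(data | bag C) = (6/8)(6/8) = 0.5625; P(data | bag D) = (4/12)(4/12) = 0.11111; P(data | bag E) = (2/4)(2/4) = 0.25.
Weighting by the prior gives 1/5 · 0.04 = 0.008, 1/5 · 0.49 = 0.098, 1/5 · 0.5625 = 0.1125, 1/5 · 0.11111 = 0.022222, 1/5 · 0.25 = 0.05; these sum to 0.29072.
By Bayes' rule, P(bag E | data) = (0.05) / (0.29072) = 0.17199.

0.172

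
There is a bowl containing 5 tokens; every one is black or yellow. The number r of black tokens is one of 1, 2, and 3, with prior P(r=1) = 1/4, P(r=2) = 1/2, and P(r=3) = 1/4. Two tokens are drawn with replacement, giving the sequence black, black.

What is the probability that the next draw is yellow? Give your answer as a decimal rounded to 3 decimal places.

The likelihood of the observed sequence under each hypothesis: P(data | r = 1) = (1/5)(1/5) = 1/25; P(data | r = 2) = (2/5)(2/5) = 4/25; P(data | r = 3) = (3/5)(3/5) = 9/25.
Multiplying each by its prior: 1/4 · 1/25 = 1/100, 1/2 · 4/25 = 2/25, 1/4 · 9/25 = 9/100; these sum to 9/50.
The posterior is then P(r = 1 | data) = 1/18, P(r = 2 | data) = 4/9, P(r = 3 | data) = 1/2.
Averaging over the posterior, P(yellow next | data) = (4/5)(1/18) + (3/5)(4/9) + (2/5)(1/2) = 23/45.

0.511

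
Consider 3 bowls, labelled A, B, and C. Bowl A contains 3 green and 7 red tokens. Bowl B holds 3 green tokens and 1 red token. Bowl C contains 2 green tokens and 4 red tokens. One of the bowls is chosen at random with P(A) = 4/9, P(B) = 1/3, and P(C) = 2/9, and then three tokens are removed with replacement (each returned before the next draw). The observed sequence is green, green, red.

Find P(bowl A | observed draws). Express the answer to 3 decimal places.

Compute the likelihood of the observed sequence for each case: P(data | bowl A) = (3/10)(3/10)(7/10) = 0.063; P(data | bowl B) = (3/4)(3/4)(1/4) = 0.14062; P(data | bowl C) = (2/6)(2/6)(4/6) = 0.074074.
Weighting by the prior gives 4/9 · 0.063 = 0.028, 1/3 · 0.14062 = 0.046875, 2/9 · 0.074074 = 0.016461; with total 0.091336.
Therefore the posterior P(bowl A | data) = (0.028) / (0.091336) = 0.30656.

0.307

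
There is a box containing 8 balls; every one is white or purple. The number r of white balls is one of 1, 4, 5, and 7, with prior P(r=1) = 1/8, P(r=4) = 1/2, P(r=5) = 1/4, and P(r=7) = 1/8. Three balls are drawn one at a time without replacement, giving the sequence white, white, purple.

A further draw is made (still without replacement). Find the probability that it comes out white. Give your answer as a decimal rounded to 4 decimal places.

0.5390

Under each hypothesis, the probability of the observed sequence is: P(data | r = 1) = (1/8)(0/7) = 0; P(data | r = 4) = (4/8)(3/7)(4/6) = 1/7; P(data | r = 5) = (5/8)(4/7)(3/6) = 5/28; P(data | r = 7) = (7/8)(6/7)(1/6) = 1/8.
The prior-weighted likelihoods are 1/8 · 0 = 0, 1/2 · 1/7 = 1/14, 1/4 · 5/28 = 5/112, 1/8 · 1/8 = 1/64; summing to 59/448.
Normalising, the posterior is P(r = 1 | data) = 0, P(r = 4 | data) = 32/59, P(r = 5 | data) = 20/59, P(r = 7 | data) = 7/59.
Averaging over the posterior, P(white next | data) = (2/5)(32/59) + (3/5)(20/59) + (1)(7/59) = 159/295.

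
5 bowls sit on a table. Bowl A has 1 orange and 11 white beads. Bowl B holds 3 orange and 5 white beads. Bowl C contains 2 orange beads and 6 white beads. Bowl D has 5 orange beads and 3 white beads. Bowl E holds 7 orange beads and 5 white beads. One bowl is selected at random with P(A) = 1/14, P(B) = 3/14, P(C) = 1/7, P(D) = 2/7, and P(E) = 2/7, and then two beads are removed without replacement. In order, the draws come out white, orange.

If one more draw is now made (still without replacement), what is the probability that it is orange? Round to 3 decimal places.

0.490

Under each hypothesis, the probability of the observed sequence is: P(data | bowl A) = (11/12)(1/11) = 0.083333; P(data | bowl B) = (5/8)(3/7) = 0.26786; P(data | bowl C) = (6/8)(2/7) = 0.21429; P(data | bowl D) = (3/8)(5/7) = 0.26786; P(data | bowl E) = (5/12)(7/11) = 0.26515.
Multiplying each by its prior: 1/14 · 0.083333 = 0.0059524, 3/14 · 0.26786 = 0.057398, 1/7 · 0.21429 = 0.030612, 2/7 · 0.26786 = 0.076531, 2/7 · 0.26515 = 0.075758; with total 0.24625.
The posterior is then P(bowl A | data) = 0.024172, P(bowl B | data) = 0.23309, P(bowl C | data) = 0.12431, P(bowl D | data) = 0.31078, P(bowl E | data) = 0.30764.
So P(orange next | data) = Σ P(orange next | H) P(H | data) = (0)(0.024172) + (1/3)(0.23309) + (1/6)(0.12431) + (2/3)(0.31078) + (3/5)(0.30764) = 0.49019.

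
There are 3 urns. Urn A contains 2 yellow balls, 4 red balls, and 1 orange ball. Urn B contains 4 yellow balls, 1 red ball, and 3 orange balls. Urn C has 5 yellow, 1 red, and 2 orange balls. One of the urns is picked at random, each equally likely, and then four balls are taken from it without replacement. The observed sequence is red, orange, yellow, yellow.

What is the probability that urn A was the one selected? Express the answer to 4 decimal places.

0.1739

The likelihood of the observed sequence under each hypothesis: P(data | urn A) = (4/7)(1/6)(2/5)(1/4) = 0.0095238; P(data | urn B) = (1/8)(3/7)(4/6)(3/5) = 0.021429; P(data | urn C) = (1/8)(2/7)(5/6)(4/5) = 0.02381.
The prior-weighted likelihoods are 1/3 · 0.0095238 = 0.0031746, 1/3 · 0.021429 = 0.0071429, 1/3 · 0.02381 = 0.0079365; these sum to 0.018254.
Hence P(urn A | data) = (0.0031746) / (0.018254) = 0.17391.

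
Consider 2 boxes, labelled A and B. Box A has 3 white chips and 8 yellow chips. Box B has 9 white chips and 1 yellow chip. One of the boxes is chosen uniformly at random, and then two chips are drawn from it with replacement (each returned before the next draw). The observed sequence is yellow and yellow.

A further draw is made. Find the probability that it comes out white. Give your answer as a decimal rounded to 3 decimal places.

0.284

For each hypothesis, P(data | H) works out to: P(data | box A) = (8/11)(8/11) = 0.52893; P(data | box B) = (1/10)(1/10) = 0.01.
The prior-weighted likelihoods are 1/2 · 0.52893 = 0.26446, 1/2 · 0.01 = 0.005; with total 0.26946.
Dividing through by the total gives posterior P(box A | data) = 0.98144, P(box B | data) = 0.018555.
The predictive probability is P(white next | data) = (3/11)(0.98144) + (9/10)(0.018555) = 0.28437.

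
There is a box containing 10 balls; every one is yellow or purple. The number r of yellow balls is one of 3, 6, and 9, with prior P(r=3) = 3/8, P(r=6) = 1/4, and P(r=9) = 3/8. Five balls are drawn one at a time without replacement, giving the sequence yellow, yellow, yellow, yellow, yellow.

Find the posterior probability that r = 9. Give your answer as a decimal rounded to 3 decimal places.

0.969

The likelihood of the observed sequence under each hypothesis: P(data | r = 3) = (3/10)(2/9)(1/8)(0/7) = 0; P(data | r = 6) = (6/10)(5/9)(4/8)(3/7)(2/6) = 1/42; P(data | r = 9) = (9/10)(8/9)(7/8)(6/7)(5/6) = 1/2.
The prior-weighted likelihoods are 3/8 · 0 = 0, 1/4 · 1/42 = 1/168, 3/8 · 1/2 = 3/16; with total 65/336.
By Bayes' rule, P(r = 9 | data) = (3/16) / (65/336) = 63/65.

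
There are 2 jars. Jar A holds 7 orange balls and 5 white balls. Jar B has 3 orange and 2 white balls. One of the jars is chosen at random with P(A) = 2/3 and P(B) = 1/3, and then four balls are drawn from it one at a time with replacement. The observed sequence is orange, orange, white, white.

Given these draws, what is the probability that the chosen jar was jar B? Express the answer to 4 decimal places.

Compute the likelihood of the observed sequence for each case: P(data | jar A) = (7/12)(7/12)(5/12)(5/12) = 0.059076; P(data | jar B) = (3/5)(3/5)(2/5)(2/5) = 0.0576.
The prior-weighted likelihoods are 2/3 · 0.059076 = 0.039384, 1/3 · 0.0576 = 0.0192; these sum to 0.058584.
By Bayes' rule, P(jar B | data) = (0.0192) / (0.058584) = 0.32773.

0.3277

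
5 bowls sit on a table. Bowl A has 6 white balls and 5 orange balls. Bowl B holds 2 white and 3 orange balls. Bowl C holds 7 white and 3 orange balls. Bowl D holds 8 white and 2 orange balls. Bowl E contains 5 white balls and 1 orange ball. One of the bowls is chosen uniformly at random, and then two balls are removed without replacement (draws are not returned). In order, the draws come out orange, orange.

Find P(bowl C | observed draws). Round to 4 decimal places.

0.1168

Compute the likelihood of the observed sequence for each case: P(data | bowl A) = (5/11)(4/10) = 2/11; P(data | bowl B) = (3/5)(2/4) = 3/10; P(data | bowl C) = (3/10)(2/9) = 1/15; P(data | bowl D) = (2/10)(1/9) = 1/45; P(data | bowl E) = (1/6)(0/5) = 0.
The prior-weighted likelihoods are 1/5 · 2/11 = 2/55, 1/5 · 3/10 = 3/50, 1/5 · 1/15 = 1/75, 1/5 · 1/45 = 1/225, 1/5 · 0 = 0; with total 113/990.
So P(bowl C | data) = (1/75) / (113/990) = 66/565.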